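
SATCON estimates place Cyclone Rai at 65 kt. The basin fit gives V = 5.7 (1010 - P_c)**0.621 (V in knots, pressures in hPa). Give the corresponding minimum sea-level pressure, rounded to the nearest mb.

ΔP = (V / 5.7)^(1/0.621) = (65/5.7)^1.610.
65/5.7 = 11.404; 11.404^1.610 ≈ 50.37 mb.
P_c = 1010 − 50.37 = 959.63 ≈ 960 mb.

960 mb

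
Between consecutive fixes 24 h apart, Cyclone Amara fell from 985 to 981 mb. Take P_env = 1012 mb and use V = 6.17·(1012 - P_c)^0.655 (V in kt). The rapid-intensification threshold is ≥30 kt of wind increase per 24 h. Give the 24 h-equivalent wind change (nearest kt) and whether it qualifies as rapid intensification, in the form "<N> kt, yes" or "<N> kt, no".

V₁: ΔP = 27, V ≈ 6.17 × 27^0.655 ≈ 53.44 kt.
V₂: ΔP = 31, V ≈ 6.17 × 31^0.655 ≈ 58.50 kt.
ΔV over 24 h = 5.06 kt → 24 h equivalent = 5.06 × 24/24 ≈ 5.06 kt.
5 kt < 30 kt ⇒ not rapid intensification.

5 kt, no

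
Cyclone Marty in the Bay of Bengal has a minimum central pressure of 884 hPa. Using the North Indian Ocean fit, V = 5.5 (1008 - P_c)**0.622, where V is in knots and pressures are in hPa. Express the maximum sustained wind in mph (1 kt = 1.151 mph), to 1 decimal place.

126.9 mph

ΔP = 1008 − 884 = 124 hPa.
V ≈ 5.5 × 124^0.622 = 5.5 × 20.050 ≈ 110.273 kt.
110.273 × 1.151 ≈ 126.92 mph → 126.9 mph.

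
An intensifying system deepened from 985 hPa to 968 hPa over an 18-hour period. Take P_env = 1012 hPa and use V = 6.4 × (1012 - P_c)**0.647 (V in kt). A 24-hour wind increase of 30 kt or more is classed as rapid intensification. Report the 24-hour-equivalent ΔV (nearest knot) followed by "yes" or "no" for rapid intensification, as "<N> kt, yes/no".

27 kt, no

V₁: ΔP = 27, V ≈ 6.4 × 27^0.647 ≈ 53.98 kt.
V₂: ΔP = 44, V ≈ 6.4 × 44^0.647 ≈ 74.04 kt.
ΔV over 18 h = 20.06 kt → 24 h equivalent = 20.06 × 24/18 ≈ 26.75 kt.
27 kt < 30 kt ⇒ not rapid intensification.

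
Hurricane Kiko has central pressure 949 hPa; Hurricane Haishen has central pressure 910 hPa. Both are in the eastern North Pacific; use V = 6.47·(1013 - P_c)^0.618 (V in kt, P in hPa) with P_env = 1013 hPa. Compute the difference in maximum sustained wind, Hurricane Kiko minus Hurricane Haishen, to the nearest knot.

Hurricane Kiko: ΔP = 64; V ≈ 6.47 × 64^0.618 ≈ 84.55 kt.
Hurricane Haishen: ΔP = 103; V ≈ 6.47 × 103^0.618 ≈ 113.46 kt.
Difference ≈ 84.55 − 113.46 = -28.91 → -29 kt.

-29 kt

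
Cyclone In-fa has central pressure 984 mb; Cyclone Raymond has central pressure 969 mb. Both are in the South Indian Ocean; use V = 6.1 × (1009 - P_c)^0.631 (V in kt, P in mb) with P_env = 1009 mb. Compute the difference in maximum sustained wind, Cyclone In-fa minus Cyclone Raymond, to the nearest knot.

-16 kt

Cyclone In-fa: ΔP = 25; V ≈ 6.1 × 25^0.631 ≈ 46.50 kt.
Cyclone Raymond: ΔP = 40; V ≈ 6.1 × 40^0.631 ≈ 62.55 kt.
Difference ≈ 46.50 − 62.55 = -16.05 → -16 kt.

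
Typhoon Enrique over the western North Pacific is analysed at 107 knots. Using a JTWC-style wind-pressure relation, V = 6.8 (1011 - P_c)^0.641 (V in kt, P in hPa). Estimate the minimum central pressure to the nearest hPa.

937 hPa

ΔP = (V / 6.8)^(1/0.641) = (107/6.8)^1.560.
107/6.8 = 15.735; 15.735^1.560 ≈ 73.65 hPa.
P_c = 1011 − 73.65 = 937.35 ≈ 937 hPa.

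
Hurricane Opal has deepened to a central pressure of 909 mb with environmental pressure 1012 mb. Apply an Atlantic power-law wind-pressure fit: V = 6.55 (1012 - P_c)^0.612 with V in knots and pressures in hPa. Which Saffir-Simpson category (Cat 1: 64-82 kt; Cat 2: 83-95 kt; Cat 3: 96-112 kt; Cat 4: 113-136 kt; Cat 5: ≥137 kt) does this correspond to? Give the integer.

ΔP = 1012 − 909 = 103 mb.
V ≈ 6.55 × 103^0.612 = 6.55 × 17.06 ≈ 112 kt.
112 kt falls in the Category 3 band.

3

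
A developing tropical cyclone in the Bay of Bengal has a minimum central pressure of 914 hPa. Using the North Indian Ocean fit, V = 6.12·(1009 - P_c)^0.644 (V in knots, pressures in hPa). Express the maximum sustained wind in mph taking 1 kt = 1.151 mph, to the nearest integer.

132 mph

ΔP = 1009 − 914 = 95 hPa.
V ≈ 6.12 × 95^0.644 = 6.12 × 18.778 ≈ 114.923 kt.
114.923 × 1.151 ≈ 132.28 mph → 132 mph.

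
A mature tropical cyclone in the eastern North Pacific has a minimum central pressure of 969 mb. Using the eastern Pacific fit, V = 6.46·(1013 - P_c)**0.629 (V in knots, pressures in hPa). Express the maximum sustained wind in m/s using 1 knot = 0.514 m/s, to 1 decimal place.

35.9 m/s

ΔP = 1013 − 969 = 44 mb.
V ≈ 6.46 × 44^0.629 = 6.46 × 10.808 ≈ 69.817 kt.
69.817 × 0.514 ≈ 35.89 m/s → 35.9 m/s.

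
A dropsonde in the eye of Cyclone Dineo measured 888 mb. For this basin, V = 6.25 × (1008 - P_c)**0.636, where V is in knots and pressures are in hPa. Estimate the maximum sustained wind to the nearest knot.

131 kt

ΔP = 1008 − 888 = 120 mb.
120^0.636 ≈ 21.007.
V ≈ 6.25 × 21.007 ≈ 131.3 kt.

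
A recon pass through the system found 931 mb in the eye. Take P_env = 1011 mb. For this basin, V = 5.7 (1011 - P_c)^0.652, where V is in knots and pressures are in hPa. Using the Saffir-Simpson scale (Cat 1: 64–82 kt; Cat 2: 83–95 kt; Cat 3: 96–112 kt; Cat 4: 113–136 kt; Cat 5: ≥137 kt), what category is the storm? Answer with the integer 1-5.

3

ΔP = 1011 − 931 = 80 mb.
V ≈ 5.7 × 80^0.652 = 5.7 × 17.41 ≈ 99 kt.
99 kt falls in the Category 3 band.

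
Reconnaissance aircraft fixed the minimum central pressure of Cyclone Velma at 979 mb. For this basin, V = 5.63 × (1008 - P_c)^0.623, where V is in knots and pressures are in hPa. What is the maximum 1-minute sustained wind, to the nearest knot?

ΔP = 1008 − 979 = 29 mb.
29^0.623 ≈ 8.148.
V ≈ 5.63 × 8.148 ≈ 45.9 kt.

46 kt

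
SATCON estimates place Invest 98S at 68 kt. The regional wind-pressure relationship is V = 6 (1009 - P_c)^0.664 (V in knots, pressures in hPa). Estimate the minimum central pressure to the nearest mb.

ΔP = (V / 6)^(1/0.664) = (68/6)^1.506.
68/6 = 11.333; 11.333^1.506 ≈ 38.72 mb.
P_c = 1009 − 38.72 = 970.28 ≈ 970 mb.

970 mb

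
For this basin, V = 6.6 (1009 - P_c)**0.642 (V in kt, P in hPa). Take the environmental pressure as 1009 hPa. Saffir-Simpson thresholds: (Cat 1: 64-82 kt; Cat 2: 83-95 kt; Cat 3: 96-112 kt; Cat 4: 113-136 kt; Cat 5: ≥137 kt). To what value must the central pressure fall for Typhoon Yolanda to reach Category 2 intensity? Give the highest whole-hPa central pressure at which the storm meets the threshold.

957 hPa

Category 2 begins at V = 83 kt.
Required ΔP = (83/6.6)^(1/0.642) = 12.576^1.558 ≈ 51.60 hPa.
P_c ≤ 1009 − 51.60 = 957.40, so the highest integer P_c is 957 hPa.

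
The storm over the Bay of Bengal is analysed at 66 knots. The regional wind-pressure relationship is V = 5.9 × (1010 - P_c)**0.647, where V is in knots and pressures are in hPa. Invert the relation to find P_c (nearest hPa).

ΔP = (V / 5.9)^(1/0.647) = (66/5.9)^1.546.
66/5.9 = 11.186; 11.186^1.546 ≈ 41.77 hPa.
P_c = 1010 − 41.77 = 968.23 ≈ 968 hPa.

968 hPa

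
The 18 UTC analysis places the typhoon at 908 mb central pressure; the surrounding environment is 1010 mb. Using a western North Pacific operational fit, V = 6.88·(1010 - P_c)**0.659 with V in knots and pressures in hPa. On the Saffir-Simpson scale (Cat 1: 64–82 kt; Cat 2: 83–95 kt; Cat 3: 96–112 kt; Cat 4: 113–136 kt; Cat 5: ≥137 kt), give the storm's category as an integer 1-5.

ΔP = 1010 − 908 = 102 mb.
V ≈ 6.88 × 102^0.659 = 6.88 × 21.07 ≈ 145 kt.
145 kt falls in the Category 5 band.

5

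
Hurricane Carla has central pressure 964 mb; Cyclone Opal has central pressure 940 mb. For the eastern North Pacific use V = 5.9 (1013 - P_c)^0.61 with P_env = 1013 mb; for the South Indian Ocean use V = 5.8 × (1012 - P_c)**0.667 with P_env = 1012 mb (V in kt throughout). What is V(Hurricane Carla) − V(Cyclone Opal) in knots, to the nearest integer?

-37 kt

Hurricane Carla: ΔP = 49; V ≈ 5.9 × 49^0.61 ≈ 63.37 kt.
Cyclone Opal: ΔP = 72; V ≈ 5.8 × 72^0.667 ≈ 100.52 kt.
Difference ≈ 63.37 − 100.52 = -37.15 → -37 kt.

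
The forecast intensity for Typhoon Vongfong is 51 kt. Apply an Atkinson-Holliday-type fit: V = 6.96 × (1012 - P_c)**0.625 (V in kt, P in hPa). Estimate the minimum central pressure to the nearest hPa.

ΔP = (V / 6.96)^(1/0.625) = (51/6.96)^1.600.
51/6.96 = 7.328; 7.328^1.600 ≈ 24.21 hPa.
P_c = 1012 − 24.21 = 987.79 ≈ 988 hPa.

988 hPa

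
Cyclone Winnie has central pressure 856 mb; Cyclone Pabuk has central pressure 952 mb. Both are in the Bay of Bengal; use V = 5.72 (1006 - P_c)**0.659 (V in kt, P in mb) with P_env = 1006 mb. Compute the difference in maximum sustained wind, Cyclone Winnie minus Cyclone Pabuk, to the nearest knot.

Cyclone Winnie: ΔP = 150; V ≈ 5.72 × 150^0.659 ≈ 155.40 kt.
Cyclone Pabuk: ΔP = 54; V ≈ 5.72 × 54^0.659 ≈ 79.26 kt.
Difference ≈ 155.40 − 79.26 = 76.14 → 76 kt.

76 kt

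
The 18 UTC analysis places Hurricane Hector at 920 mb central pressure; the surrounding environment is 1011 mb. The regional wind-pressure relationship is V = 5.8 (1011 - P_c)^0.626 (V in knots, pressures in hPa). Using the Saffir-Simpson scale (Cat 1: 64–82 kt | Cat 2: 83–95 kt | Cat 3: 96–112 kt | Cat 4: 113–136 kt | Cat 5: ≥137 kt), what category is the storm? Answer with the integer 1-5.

ΔP = 1011 − 920 = 91 mb.
V ≈ 5.8 × 91^0.626 = 5.8 × 16.84 ≈ 98 kt.
98 kt falls in the Category 3 band.

3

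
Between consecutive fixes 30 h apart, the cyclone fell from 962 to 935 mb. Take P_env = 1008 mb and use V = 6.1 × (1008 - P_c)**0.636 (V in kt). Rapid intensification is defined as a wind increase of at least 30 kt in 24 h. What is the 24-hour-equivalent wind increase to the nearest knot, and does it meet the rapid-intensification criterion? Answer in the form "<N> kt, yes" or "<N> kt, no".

V₁: ΔP = 46, V ≈ 6.1 × 46^0.636 ≈ 69.64 kt.
V₂: ΔP = 73, V ≈ 6.1 × 73^0.636 ≈ 93.41 kt.
ΔV over 30 h = 23.77 kt → 24 h equivalent = 23.77 × 24/30 ≈ 19.02 kt.
19 kt < 30 kt ⇒ not rapid intensification.

19 kt, no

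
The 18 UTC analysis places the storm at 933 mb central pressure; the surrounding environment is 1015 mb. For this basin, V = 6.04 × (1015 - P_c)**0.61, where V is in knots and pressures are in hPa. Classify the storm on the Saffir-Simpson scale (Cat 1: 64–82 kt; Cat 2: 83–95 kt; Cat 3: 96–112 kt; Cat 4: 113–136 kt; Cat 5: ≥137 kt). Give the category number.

ΔP = 1015 − 933 = 82 mb.
V ≈ 6.04 × 82^0.61 = 6.04 × 14.70 ≈ 89 kt.
89 kt falls in the Category 2 band.

2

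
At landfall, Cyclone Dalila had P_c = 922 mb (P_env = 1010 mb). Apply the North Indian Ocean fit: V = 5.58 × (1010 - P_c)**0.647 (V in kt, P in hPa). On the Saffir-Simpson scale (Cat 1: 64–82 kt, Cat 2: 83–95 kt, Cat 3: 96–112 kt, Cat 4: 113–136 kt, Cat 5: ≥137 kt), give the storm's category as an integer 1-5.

3

ΔP = 1010 − 922 = 88 mb.
V ≈ 5.58 × 88^0.647 = 5.58 × 18.12 ≈ 101 kt.
101 kt falls in the Category 3 band.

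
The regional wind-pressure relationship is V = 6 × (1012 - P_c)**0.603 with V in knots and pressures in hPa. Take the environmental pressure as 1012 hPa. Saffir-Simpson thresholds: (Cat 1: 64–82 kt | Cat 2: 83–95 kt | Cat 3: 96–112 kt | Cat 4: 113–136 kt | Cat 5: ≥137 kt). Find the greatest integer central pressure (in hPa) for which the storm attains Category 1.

Category 1 begins at V = 64 kt.
Required ΔP = (64/6)^(1/0.603) = 10.667^1.658 ≈ 50.68 hPa.
P_c ≤ 1012 − 50.68 = 961.32, so the highest integer P_c is 961 hPa.

961 hPa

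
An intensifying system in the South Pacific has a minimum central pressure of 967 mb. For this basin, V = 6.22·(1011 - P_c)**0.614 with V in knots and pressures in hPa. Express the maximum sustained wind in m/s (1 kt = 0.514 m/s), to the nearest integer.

33 m/s

ΔP = 1011 − 967 = 44 mb.
V ≈ 6.22 × 44^0.614 = 6.22 × 10.211 ≈ 63.514 kt.
63.514 × 0.514 ≈ 32.65 m/s → 33 m/s.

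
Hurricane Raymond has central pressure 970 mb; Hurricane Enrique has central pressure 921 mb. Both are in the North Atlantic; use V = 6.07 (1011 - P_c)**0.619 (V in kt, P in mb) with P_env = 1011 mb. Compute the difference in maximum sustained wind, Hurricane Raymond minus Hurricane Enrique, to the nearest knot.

-38 kt

Hurricane Raymond: ΔP = 41; V ≈ 6.07 × 41^0.619 ≈ 60.46 kt.
Hurricane Enrique: ΔP = 90; V ≈ 6.07 × 90^0.619 ≈ 98.37 kt.
Difference ≈ 60.46 − 98.37 = -37.91 → -38 kt.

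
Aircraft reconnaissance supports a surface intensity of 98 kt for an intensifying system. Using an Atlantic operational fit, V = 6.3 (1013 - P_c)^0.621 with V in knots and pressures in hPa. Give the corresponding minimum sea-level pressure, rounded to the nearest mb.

ΔP = (V / 6.3)^(1/0.621) = (98/6.3)^1.610.
98/6.3 = 15.556; 15.556^1.610 ≈ 83.04 mb.
P_c = 1013 − 83.04 = 929.96 ≈ 930 mb.

930 mb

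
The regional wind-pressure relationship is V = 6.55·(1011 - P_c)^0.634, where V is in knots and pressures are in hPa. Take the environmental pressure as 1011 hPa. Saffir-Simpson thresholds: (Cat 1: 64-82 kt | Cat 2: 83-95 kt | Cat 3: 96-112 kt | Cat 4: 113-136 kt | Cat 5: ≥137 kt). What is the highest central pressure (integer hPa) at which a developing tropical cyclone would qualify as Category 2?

956 hPa

Category 2 begins at V = 83 kt.
Required ΔP = (83/6.55)^(1/0.634) = 12.672^1.577 ≈ 54.89 hPa.
P_c ≤ 1011 − 54.89 = 956.11, so the highest integer P_c is 956 hPa.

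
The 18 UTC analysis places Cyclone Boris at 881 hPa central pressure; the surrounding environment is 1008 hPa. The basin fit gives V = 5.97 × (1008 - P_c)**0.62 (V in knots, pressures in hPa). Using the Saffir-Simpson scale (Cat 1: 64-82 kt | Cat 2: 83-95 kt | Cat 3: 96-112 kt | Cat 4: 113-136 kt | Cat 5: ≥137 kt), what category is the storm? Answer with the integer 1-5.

4

ΔP = 1008 − 881 = 127 hPa.
V ≈ 5.97 × 127^0.62 = 5.97 × 20.15 ≈ 120 kt.
120 kt falls in the Category 4 band.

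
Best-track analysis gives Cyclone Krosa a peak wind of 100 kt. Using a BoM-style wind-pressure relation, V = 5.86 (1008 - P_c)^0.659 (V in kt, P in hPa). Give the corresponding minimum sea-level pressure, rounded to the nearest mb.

934 mb

ΔP = (V / 5.86)^(1/0.659) = (100/5.86)^1.517.
100/5.86 = 17.065; 17.065^1.517 ≈ 74.07 mb.
P_c = 1008 − 74.07 = 933.93 ≈ 934 mb.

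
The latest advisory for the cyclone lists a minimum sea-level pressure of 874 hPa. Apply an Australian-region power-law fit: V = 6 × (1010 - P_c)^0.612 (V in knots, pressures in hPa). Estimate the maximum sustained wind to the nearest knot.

121 kt

ΔP = 1010 − 874 = 136 hPa.
136^0.612 ≈ 20.217.
V ≈ 6 × 20.217 ≈ 121.3 kt.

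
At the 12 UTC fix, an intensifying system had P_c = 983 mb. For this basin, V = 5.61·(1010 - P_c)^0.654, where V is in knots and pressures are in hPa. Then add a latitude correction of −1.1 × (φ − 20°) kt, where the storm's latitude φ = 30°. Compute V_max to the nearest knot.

37 kt

ΔP = 1010 − 983 = 27 mb.
27^0.654 ≈ 8.632.
V ≈ 5.61 × 8.632 ≈ 48.4 kt.
Latitude correction: −1.1 × (30 − 20) = -11 kt.
Corrected V ≈ 37.4 kt → 37 kt.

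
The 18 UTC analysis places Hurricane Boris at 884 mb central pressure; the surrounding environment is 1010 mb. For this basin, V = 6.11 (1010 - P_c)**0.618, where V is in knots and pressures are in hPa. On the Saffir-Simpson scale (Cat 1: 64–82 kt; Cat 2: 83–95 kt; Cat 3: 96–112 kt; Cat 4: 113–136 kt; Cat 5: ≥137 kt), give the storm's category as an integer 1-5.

ΔP = 1010 − 884 = 126 mb.
V ≈ 6.11 × 126^0.618 = 6.11 × 19.86 ≈ 121 kt.
121 kt falls in the Category 4 band.

4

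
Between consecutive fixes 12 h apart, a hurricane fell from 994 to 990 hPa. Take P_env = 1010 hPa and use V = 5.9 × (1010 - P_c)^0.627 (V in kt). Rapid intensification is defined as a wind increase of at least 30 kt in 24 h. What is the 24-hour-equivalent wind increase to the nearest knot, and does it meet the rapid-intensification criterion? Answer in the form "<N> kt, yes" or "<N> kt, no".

V₁: ΔP = 16, V ≈ 5.9 × 16^0.627 ≈ 33.56 kt.
V₂: ΔP = 20, V ≈ 5.9 × 20^0.627 ≈ 38.60 kt.
ΔV over 12 h = 5.04 kt → 24 h equivalent = 5.04 × 24/12 ≈ 10.08 kt.
10 kt < 30 kt ⇒ not rapid intensification.

10 kt, no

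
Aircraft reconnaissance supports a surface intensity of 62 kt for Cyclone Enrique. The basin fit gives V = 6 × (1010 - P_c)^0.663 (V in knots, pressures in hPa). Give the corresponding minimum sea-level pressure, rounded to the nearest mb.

976 mb

ΔP = (V / 6)^(1/0.663) = (62/6)^1.508.
62/6 = 10.333; 10.333^1.508 ≈ 33.87 mb.
P_c = 1010 − 33.87 = 976.13 ≈ 976 mb.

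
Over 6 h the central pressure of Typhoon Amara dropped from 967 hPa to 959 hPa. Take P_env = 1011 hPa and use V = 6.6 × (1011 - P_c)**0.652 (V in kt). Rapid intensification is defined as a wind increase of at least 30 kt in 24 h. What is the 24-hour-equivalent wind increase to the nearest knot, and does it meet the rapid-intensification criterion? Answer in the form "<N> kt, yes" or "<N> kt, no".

V₁: ΔP = 44, V ≈ 6.6 × 44^0.652 ≈ 77.82 kt.
V₂: ΔP = 52, V ≈ 6.6 × 52^0.652 ≈ 86.77 kt.
ΔV over 6 h = 8.95 kt → 24 h equivalent = 8.95 × 24/6 ≈ 35.80 kt.
36 kt ≥ 30 kt ⇒ rapid intensification.

36 kt, yes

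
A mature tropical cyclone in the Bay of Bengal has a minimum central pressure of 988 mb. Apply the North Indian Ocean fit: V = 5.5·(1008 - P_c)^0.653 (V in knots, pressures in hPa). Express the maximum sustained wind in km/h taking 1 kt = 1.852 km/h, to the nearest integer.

ΔP = 1008 − 988 = 20 mb.
V ≈ 5.5 × 20^0.653 = 5.5 × 7.072 ≈ 38.899 kt.
38.899 × 1.852 ≈ 72.04 km/h → 72 km/h.

72 km/h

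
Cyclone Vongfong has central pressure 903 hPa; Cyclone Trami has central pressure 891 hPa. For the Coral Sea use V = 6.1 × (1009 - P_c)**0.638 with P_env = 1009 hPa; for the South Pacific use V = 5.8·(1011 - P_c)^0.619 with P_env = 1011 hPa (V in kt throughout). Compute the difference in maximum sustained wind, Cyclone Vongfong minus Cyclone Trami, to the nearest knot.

Cyclone Vongfong: ΔP = 106; V ≈ 6.1 × 106^0.638 ≈ 119.53 kt.
Cyclone Trami: ΔP = 120; V ≈ 5.8 × 120^0.619 ≈ 112.32 kt.
Difference ≈ 119.53 − 112.32 = 7.21 → 7 kt.

7 kt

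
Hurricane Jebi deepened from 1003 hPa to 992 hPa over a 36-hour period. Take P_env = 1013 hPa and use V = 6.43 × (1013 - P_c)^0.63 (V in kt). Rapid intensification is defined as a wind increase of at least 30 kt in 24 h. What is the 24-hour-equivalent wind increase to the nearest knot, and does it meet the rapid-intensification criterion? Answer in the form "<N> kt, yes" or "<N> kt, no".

11 kt, no

V₁: ΔP = 10, V ≈ 6.43 × 10^0.63 ≈ 27.43 kt.
V₂: ΔP = 21, V ≈ 6.43 × 21^0.63 ≈ 43.77 kt.
ΔV over 36 h = 16.34 kt → 24 h equivalent = 16.34 × 24/36 ≈ 10.89 kt.
11 kt < 30 kt ⇒ not rapid intensification.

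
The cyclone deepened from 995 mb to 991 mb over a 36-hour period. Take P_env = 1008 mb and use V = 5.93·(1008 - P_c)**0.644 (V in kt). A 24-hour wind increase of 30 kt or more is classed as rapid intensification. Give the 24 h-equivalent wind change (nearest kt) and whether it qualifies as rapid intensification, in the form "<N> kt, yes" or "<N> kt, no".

V₁: ΔP = 13, V ≈ 5.93 × 13^0.644 ≈ 30.93 kt.
V₂: ΔP = 17, V ≈ 5.93 × 17^0.644 ≈ 36.77 kt.
ΔV over 36 h = 5.84 kt → 24 h equivalent = 5.84 × 24/36 ≈ 3.89 kt.
4 kt < 30 kt ⇒ not rapid intensification.

4 kt, no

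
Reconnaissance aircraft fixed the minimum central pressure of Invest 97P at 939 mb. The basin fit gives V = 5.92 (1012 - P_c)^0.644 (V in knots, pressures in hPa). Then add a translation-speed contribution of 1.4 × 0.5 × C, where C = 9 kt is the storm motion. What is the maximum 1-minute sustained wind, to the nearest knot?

ΔP = 1012 − 939 = 73 mb.
73^0.644 ≈ 15.848.
V ≈ 5.92 × 15.848 ≈ 93.8 kt.
Translation term: 1.4 × 0.5 × 9 = 6.3 kt.
Corrected V ≈ 100.1 kt → 100 kt.

100 kt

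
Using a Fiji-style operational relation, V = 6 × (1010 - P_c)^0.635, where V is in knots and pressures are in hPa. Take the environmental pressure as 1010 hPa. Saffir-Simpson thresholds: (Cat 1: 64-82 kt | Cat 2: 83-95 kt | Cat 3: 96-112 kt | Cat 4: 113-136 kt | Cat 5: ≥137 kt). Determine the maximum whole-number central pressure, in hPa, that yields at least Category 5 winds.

Category 5 begins at V = 137 kt.
Required ΔP = (137/6)^(1/0.635) = 22.833^1.575 ≈ 137.87 hPa.
P_c ≤ 1010 − 137.87 = 872.13, so the highest integer P_c is 872 hPa.

872 hPa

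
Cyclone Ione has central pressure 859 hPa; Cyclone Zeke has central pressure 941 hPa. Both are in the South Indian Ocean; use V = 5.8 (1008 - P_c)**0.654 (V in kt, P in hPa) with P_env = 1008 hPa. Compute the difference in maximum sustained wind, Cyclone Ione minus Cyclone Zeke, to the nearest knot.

Cyclone Ione: ΔP = 149; V ≈ 5.8 × 149^0.654 ≈ 153.00 kt.
Cyclone Zeke: ΔP = 67; V ≈ 5.8 × 67^0.654 ≈ 90.72 kt.
Difference ≈ 153.00 − 90.72 = 62.28 → 62 kt.

62 kt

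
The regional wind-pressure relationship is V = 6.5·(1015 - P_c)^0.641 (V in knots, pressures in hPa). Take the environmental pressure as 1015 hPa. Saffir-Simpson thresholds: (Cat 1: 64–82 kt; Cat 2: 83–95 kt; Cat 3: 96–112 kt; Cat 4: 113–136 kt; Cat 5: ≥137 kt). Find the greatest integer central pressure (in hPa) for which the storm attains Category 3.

948 hPa

Category 3 begins at V = 96 kt.
Required ΔP = (96/6.5)^(1/0.641) = 14.769^1.560 ≈ 66.72 hPa.
P_c ≤ 1015 − 66.72 = 948.28, so the highest integer P_c is 948 hPa.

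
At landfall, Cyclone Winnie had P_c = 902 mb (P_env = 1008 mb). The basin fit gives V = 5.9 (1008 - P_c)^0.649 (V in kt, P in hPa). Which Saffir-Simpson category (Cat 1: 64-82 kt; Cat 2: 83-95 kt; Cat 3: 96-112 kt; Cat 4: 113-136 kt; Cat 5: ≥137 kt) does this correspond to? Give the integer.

ΔP = 1008 − 902 = 106 mb.
V ≈ 5.9 × 106^0.649 = 5.9 × 20.63 ≈ 122 kt.
122 kt falls in the Category 4 band.

4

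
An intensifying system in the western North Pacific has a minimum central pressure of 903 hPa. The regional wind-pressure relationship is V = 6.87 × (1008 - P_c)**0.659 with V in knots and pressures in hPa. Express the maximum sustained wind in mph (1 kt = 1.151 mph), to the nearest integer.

ΔP = 1008 − 903 = 105 hPa.
V ≈ 6.87 × 105^0.659 = 6.87 × 21.477 ≈ 147.544 kt.
147.544 × 1.151 ≈ 169.82 mph → 170 mph.

170 mph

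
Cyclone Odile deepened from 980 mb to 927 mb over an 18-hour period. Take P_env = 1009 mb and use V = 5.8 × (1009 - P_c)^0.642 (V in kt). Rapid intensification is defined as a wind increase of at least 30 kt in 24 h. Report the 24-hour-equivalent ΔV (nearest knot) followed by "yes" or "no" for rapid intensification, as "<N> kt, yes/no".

V₁: ΔP = 29, V ≈ 5.8 × 29^0.642 ≈ 50.38 kt.
V₂: ΔP = 82, V ≈ 5.8 × 82^0.642 ≈ 98.20 kt.
ΔV over 18 h = 47.82 kt → 24 h equivalent = 47.82 × 24/18 ≈ 63.76 kt.
64 kt ≥ 30 kt ⇒ rapid intensification.

64 kt, yes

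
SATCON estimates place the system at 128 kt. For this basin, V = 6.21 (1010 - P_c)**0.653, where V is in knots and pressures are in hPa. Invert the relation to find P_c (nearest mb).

907 mb

ΔP = (V / 6.21)^(1/0.653) = (128/6.21)^1.531.
128/6.21 = 20.612; 20.612^1.531 ≈ 102.90 mb.
P_c = 1010 − 102.90 = 907.10 ≈ 907 mb.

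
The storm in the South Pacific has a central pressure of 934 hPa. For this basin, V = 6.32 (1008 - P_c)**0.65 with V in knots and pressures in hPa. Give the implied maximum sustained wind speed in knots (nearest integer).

104 kt

ΔP = 1008 − 934 = 74 hPa.
74^0.65 ≈ 16.406.
V ≈ 6.32 × 16.406 ≈ 103.7 kt.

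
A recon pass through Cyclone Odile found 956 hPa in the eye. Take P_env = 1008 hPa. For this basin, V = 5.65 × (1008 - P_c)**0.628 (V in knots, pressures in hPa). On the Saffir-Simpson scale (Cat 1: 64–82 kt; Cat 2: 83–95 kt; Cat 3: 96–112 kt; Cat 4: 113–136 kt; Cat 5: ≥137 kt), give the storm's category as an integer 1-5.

1

ΔP = 1008 − 956 = 52 hPa.
V ≈ 5.65 × 52^0.628 = 5.65 × 11.96 ≈ 68 kt.
68 kt falls in the Category 1 band.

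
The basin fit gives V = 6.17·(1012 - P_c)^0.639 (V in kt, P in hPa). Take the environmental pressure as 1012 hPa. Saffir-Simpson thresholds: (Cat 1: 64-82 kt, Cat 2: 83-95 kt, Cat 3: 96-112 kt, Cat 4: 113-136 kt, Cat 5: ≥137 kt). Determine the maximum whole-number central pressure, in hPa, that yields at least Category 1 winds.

973 hPa

Category 1 begins at V = 64 kt.
Required ΔP = (64/6.17)^(1/0.639) = 10.373^1.565 ≈ 38.89 hPa.
P_c ≤ 1012 − 38.89 = 973.11, so the highest integer P_c is 973 hPa.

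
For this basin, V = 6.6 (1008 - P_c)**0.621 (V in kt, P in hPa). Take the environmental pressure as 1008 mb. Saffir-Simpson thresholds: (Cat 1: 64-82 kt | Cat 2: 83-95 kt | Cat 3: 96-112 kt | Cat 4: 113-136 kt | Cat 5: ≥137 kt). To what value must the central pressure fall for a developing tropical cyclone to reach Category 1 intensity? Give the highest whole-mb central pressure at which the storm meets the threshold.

Category 1 begins at V = 64 kt.
Required ΔP = (64/6.6)^(1/0.621) = 9.697^1.610 ≈ 38.80 mb.
P_c ≤ 1008 − 38.80 = 969.20, so the highest integer P_c is 969 mb.

969 mb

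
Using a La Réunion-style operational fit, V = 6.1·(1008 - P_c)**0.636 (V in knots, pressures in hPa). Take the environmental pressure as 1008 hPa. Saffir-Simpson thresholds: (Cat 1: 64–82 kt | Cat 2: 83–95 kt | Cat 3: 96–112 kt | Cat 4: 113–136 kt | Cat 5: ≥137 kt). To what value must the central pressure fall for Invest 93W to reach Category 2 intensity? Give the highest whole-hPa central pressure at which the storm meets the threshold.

947 hPa

Category 2 begins at V = 83 kt.
Required ΔP = (83/6.1)^(1/0.636) = 13.607^1.572 ≈ 60.62 hPa.
P_c ≤ 1008 − 60.62 = 947.38, so the highest integer P_c is 947 hPa.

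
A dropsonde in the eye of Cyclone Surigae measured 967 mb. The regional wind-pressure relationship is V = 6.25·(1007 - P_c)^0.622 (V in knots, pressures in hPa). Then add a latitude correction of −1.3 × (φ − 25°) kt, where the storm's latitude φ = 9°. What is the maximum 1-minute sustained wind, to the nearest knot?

ΔP = 1007 − 967 = 40 mb.
40^0.622 ≈ 9.919.
V ≈ 6.25 × 9.919 ≈ 62.0 kt.
Latitude correction: −1.3 × (9 − 25) = 20.8 kt.
Corrected V ≈ 82.8 kt → 83 kt.

83 kt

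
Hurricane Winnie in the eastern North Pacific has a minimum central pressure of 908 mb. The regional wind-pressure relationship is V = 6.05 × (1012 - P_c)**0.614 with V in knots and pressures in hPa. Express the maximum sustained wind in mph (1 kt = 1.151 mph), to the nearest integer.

ΔP = 1012 − 908 = 104 mb.
V ≈ 6.05 × 104^0.614 = 6.05 × 17.316 ≈ 104.764 kt.
104.764 × 1.151 ≈ 120.58 mph → 121 mph.

121 mph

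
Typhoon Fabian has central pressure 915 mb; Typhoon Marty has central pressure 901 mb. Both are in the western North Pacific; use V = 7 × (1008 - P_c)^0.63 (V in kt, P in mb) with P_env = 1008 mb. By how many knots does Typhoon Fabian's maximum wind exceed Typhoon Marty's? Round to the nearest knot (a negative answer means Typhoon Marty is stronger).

-11 kt

Typhoon Fabian: ΔP = 93; V ≈ 7 × 93^0.63 ≈ 121.69 kt.
Typhoon Marty: ΔP = 107; V ≈ 7 × 107^0.63 ≈ 132.93 kt.
Difference ≈ 121.69 − 132.93 = -11.24 → -11 kt.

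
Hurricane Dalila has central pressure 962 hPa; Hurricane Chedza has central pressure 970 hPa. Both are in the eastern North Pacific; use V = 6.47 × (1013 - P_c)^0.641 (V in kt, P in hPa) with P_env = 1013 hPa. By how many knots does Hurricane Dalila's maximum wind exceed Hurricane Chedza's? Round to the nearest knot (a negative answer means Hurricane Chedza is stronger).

8 kt

Hurricane Dalila: ΔP = 51; V ≈ 6.47 × 51^0.641 ≈ 80.44 kt.
Hurricane Chedza: ΔP = 43; V ≈ 6.47 × 43^0.641 ≈ 72.10 kt.
Difference ≈ 80.44 − 72.10 = 8.34 → 8 kt.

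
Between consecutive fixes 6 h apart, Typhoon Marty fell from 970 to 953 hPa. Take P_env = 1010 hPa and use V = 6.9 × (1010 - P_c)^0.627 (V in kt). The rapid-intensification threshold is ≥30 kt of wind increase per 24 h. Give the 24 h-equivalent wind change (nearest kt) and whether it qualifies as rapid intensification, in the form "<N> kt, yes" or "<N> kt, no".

V₁: ΔP = 40, V ≈ 6.9 × 40^0.627 ≈ 69.72 kt.
V₂: ΔP = 57, V ≈ 6.9 × 57^0.627 ≈ 87.05 kt.
ΔV over 6 h = 17.33 kt → 24 h equivalent = 17.33 × 24/6 ≈ 69.32 kt.
69 kt ≥ 30 kt ⇒ rapid intensification.

69 kt, yes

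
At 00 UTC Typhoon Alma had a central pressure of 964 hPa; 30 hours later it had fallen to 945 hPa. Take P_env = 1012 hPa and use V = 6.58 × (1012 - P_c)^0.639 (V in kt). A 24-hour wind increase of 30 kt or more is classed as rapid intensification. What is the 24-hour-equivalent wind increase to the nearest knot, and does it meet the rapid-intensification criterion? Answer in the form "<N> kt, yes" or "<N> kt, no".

15 kt, no

V₁: ΔP = 48, V ≈ 6.58 × 48^0.639 ≈ 78.08 kt.
V₂: ΔP = 67, V ≈ 6.58 × 67^0.639 ≈ 96.62 kt.
ΔV over 30 h = 18.54 kt → 24 h equivalent = 18.54 × 24/30 ≈ 14.83 kt.
15 kt < 30 kt ⇒ not rapid intensification.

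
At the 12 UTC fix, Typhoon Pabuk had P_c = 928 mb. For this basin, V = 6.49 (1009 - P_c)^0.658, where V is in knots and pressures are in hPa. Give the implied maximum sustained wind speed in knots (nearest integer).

ΔP = 1009 − 928 = 81 mb.
81^0.658 ≈ 18.021.
V ≈ 6.49 × 18.021 ≈ 117.0 kt.

117 kt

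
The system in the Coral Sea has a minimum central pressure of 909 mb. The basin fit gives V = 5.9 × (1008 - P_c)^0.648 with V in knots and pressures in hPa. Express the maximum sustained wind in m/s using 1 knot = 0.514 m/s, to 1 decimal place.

ΔP = 1008 − 909 = 99 mb.
V ≈ 5.9 × 99^0.648 = 5.9 × 19.641 ≈ 115.884 kt.
115.884 × 0.514 ≈ 59.56 m/s → 59.6 m/s.

59.6 m/s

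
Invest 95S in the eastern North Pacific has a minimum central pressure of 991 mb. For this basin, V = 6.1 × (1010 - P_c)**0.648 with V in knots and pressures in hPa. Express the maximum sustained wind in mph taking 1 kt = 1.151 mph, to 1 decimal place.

ΔP = 1010 − 991 = 19 mb.
V ≈ 6.1 × 19^0.648 = 6.1 × 6.740 ≈ 41.111 kt.
41.111 × 1.151 ≈ 47.32 mph → 47.3 mph.

47.3 mph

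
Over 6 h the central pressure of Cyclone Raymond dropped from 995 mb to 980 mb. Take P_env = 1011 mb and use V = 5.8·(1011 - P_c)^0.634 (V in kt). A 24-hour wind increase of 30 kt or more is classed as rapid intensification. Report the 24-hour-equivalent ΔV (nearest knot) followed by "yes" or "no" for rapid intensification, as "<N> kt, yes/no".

V₁: ΔP = 16, V ≈ 5.8 × 16^0.634 ≈ 33.64 kt.
V₂: ΔP = 31, V ≈ 5.8 × 31^0.634 ≈ 51.16 kt.
ΔV over 6 h = 17.52 kt → 24 h equivalent = 17.52 × 24/6 ≈ 70.08 kt.
70 kt ≥ 30 kt ⇒ rapid intensification.

70 kt, yes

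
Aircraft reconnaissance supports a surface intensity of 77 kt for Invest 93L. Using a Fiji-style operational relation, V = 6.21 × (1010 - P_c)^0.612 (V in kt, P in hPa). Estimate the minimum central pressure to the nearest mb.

949 mb

ΔP = (V / 6.21)^(1/0.612) = (77/6.21)^1.634.
77/6.21 = 12.399; 12.399^1.634 ≈ 61.18 mb.
P_c = 1010 − 61.18 = 948.82 ≈ 949 mb.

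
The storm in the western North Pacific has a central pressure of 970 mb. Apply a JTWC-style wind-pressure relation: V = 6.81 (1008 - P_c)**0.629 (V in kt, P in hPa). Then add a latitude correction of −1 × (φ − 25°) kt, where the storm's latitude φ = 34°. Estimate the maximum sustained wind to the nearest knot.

ΔP = 1008 − 970 = 38 mb.
38^0.629 ≈ 9.856.
V ≈ 6.81 × 9.856 ≈ 67.1 kt.
Latitude correction: −1 × (34 − 25) = -9 kt.
Corrected V ≈ 58.1 kt → 58 kt.

58 kt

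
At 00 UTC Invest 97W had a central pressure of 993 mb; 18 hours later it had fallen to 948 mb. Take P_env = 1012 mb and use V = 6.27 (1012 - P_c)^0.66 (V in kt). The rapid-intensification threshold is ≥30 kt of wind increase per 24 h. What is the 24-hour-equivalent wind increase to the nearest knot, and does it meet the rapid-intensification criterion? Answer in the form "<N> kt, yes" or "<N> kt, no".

72 kt, yes

V₁: ΔP = 19, V ≈ 6.27 × 19^0.66 ≈ 43.78 kt.
V₂: ΔP = 64, V ≈ 6.27 × 64^0.66 ≈ 97.58 kt.
ΔV over 18 h = 53.80 kt → 24 h equivalent = 53.80 × 24/18 ≈ 71.73 kt.
72 kt ≥ 30 kt ⇒ rapid intensification.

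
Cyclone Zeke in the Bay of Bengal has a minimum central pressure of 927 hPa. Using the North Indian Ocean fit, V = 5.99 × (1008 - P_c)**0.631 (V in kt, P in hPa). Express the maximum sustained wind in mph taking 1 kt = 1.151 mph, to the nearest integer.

110 mph

ΔP = 1008 − 927 = 81 hPa.
V ≈ 5.99 × 81^0.631 = 5.99 × 16.005 ≈ 95.870 kt.
95.870 × 1.151 ≈ 110.35 mph → 110 mph.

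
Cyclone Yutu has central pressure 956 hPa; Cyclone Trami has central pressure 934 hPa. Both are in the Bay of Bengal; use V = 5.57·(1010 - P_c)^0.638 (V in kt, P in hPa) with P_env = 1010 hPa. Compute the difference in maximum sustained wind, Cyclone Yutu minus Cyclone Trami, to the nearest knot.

-17 kt

Cyclone Yutu: ΔP = 54; V ≈ 5.57 × 54^0.638 ≈ 70.98 kt.
Cyclone Trami: ΔP = 76; V ≈ 5.57 × 76^0.638 ≈ 88.27 kt.
Difference ≈ 70.98 − 88.27 = -17.29 → -17 kt.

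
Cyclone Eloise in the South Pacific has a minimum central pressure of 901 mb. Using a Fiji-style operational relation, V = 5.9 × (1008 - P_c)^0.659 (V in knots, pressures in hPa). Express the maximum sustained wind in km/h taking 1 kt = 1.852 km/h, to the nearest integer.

238 km/h

ΔP = 1008 − 901 = 107 mb.
V ≈ 5.9 × 107^0.659 = 5.9 × 21.745 ≈ 128.297 kt.
128.297 × 1.852 ≈ 237.61 km/h → 238 km/h.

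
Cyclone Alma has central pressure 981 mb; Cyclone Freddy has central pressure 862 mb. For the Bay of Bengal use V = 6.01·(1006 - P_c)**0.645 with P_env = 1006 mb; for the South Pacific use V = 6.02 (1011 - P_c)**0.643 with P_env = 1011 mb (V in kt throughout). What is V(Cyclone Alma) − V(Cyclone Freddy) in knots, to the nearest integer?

Cyclone Alma: ΔP = 25; V ≈ 6.01 × 25^0.645 ≈ 47.92 kt.
Cyclone Freddy: ΔP = 149; V ≈ 6.02 × 149^0.643 ≈ 150.30 kt.
Difference ≈ 47.92 − 150.30 = -102.38 → -102 kt.

-102 kt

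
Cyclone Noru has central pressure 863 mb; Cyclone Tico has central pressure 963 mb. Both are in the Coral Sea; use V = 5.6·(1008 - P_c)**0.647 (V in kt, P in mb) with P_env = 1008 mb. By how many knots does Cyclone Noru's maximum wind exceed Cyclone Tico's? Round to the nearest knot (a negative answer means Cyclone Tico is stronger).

Cyclone Noru: ΔP = 145; V ≈ 5.6 × 145^0.647 ≈ 140.15 kt.
Cyclone Tico: ΔP = 45; V ≈ 5.6 × 45^0.647 ≈ 65.74 kt.
Difference ≈ 140.15 − 65.74 = 74.41 → 74 kt.

74 kt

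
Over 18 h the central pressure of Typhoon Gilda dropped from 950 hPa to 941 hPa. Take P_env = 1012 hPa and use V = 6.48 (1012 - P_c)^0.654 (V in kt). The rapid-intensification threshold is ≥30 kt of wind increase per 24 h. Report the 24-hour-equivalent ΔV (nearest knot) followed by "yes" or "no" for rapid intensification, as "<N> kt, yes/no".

12 kt, no

V₁: ΔP = 62, V ≈ 6.48 × 62^0.654 ≈ 96.34 kt.
V₂: ΔP = 71, V ≈ 6.48 × 71^0.654 ≈ 105.27 kt.
ΔV over 18 h = 8.93 kt → 24 h equivalent = 8.93 × 24/18 ≈ 11.91 kt.
12 kt < 30 kt ⇒ not rapid intensification.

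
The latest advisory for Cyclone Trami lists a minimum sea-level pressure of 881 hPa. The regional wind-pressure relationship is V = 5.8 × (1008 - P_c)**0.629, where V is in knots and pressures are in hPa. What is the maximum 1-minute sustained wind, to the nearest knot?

122 kt

ΔP = 1008 − 881 = 127 hPa.
127^0.629 ≈ 21.052.
V ≈ 5.8 × 21.052 ≈ 122.1 kt.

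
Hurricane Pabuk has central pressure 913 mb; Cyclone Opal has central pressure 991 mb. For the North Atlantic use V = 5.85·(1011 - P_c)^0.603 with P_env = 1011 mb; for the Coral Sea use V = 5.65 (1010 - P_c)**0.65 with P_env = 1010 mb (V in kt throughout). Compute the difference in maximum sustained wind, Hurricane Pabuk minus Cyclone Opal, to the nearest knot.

55 kt

Hurricane Pabuk: ΔP = 98; V ≈ 5.85 × 98^0.603 ≈ 92.87 kt.
Cyclone Opal: ΔP = 19; V ≈ 5.65 × 19^0.65 ≈ 38.30 kt.
Difference ≈ 92.87 − 38.30 = 54.57 → 55 kt.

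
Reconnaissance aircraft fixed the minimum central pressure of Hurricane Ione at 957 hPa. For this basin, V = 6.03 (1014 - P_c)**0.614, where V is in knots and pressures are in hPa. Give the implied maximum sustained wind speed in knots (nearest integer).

ΔP = 1014 − 957 = 57 hPa.
57^0.614 ≈ 11.970.
V ≈ 6.03 × 11.970 ≈ 72.2 kt.

72 kt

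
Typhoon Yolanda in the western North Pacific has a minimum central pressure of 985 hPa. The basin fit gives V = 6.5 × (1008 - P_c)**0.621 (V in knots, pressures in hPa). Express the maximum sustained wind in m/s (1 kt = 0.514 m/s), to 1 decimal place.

23.4 m/s

ΔP = 1008 − 985 = 23 hPa.
V ≈ 6.5 × 23^0.621 = 6.5 × 7.009 ≈ 45.556 kt.
45.556 × 0.514 ≈ 23.42 m/s → 23.4 m/s.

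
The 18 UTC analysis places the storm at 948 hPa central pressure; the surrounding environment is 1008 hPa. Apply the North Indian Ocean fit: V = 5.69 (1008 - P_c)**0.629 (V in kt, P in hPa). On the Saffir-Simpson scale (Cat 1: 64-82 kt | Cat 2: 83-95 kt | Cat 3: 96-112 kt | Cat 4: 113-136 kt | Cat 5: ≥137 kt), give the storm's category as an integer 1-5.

ΔP = 1008 − 948 = 60 hPa.
V ≈ 5.69 × 60^0.629 = 5.69 × 13.14 ≈ 75 kt.
75 kt falls in the Category 1 band.

1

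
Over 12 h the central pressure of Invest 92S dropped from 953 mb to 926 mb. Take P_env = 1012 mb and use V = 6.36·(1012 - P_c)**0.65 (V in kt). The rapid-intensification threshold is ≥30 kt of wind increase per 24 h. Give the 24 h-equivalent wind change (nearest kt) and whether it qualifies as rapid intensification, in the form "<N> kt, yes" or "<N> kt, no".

50 kt, yes

V₁: ΔP = 59, V ≈ 6.36 × 59^0.65 ≈ 90.06 kt.
V₂: ΔP = 86, V ≈ 6.36 × 86^0.65 ≈ 115.05 kt.
ΔV over 12 h = 24.99 kt → 24 h equivalent = 24.99 × 24/12 ≈ 49.98 kt.
50 kt ≥ 30 kt ⇒ rapid intensification.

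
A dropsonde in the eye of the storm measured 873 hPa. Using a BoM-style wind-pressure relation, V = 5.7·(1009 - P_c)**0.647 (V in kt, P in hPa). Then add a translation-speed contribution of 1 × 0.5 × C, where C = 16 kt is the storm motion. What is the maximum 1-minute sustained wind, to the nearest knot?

ΔP = 1009 − 873 = 136 hPa.
136^0.647 ≈ 24.010.
V ≈ 5.7 × 24.010 ≈ 136.9 kt.
Translation term: 1 × 0.5 × 16 = 8 kt.
Corrected V ≈ 144.9 kt → 145 kt.

145 kt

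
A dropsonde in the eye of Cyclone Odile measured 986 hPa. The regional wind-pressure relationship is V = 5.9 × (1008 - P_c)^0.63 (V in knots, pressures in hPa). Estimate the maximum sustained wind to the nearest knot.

41 kt

ΔP = 1008 − 986 = 22 hPa.
22^0.63 ≈ 7.010.
V ≈ 5.9 × 7.010 ≈ 41.4 kt.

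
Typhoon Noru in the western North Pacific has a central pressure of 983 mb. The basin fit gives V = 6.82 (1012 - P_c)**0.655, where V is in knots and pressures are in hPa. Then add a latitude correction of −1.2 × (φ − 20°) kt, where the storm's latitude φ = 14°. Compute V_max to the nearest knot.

69 kt

ΔP = 1012 − 983 = 29 mb.
29^0.655 ≈ 9.076.
V ≈ 6.82 × 9.076 ≈ 61.9 kt.
Latitude correction: −1.2 × (14 − 20) = 7.2 kt.
Corrected V ≈ 69.1 kt → 69 kt.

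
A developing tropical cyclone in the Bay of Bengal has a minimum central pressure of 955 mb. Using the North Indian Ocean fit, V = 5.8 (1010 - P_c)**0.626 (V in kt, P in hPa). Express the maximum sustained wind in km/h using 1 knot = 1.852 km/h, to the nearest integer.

ΔP = 1010 − 955 = 55 mb.
V ≈ 5.8 × 55^0.626 = 5.8 × 12.288 ≈ 71.268 kt.
71.268 × 1.852 ≈ 131.99 km/h → 132 km/h.

132 km/h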